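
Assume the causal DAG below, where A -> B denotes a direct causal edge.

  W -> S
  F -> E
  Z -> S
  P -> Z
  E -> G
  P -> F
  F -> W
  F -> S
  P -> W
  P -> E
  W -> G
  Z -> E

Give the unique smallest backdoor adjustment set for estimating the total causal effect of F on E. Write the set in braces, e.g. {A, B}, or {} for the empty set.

Variables eligible for adjustment (non-descendants of F, excluding F and E): {P, Z}.
Backdoor paths from F to E:
  P1: F <- P -> Z -> E
  P2: F <- P -> Z -> S <- W -> G <- E
  P3: F <- P -> E
  P4: F <- P -> W -> G <- E
  P5: F <- P -> W -> S <- Z -> E
The empty set is not sufficient: P1 (F <- P -> Z -> E) has no collider blocking it and no conditioned non-collider, so it is open.
Try {P}:
  P1: blocked at fork node P ∈ conditioning set.
  P2: blocked at fork node P ∈ conditioning set.
  P3: blocked at fork node P ∈ conditioning set.
  P4: blocked at fork node P ∈ conditioning set.
  P5: blocked at fork node P ∈ conditioning set.
{P} contains no descendant of F and blocks every backdoor path.
No other singleton works — e.g. {Z} leaves P3 open — so {P} is the unique smallest valid adjustment set.

{P}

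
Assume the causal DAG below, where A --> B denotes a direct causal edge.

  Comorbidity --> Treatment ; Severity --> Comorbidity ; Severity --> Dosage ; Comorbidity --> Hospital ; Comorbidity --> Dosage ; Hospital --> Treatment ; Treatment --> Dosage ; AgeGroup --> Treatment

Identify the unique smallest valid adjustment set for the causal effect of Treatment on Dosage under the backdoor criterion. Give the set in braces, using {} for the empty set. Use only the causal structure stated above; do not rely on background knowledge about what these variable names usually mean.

{Comorbidity}

Variables eligible for adjustment (non-descendants of Treatment, excluding Treatment and Dosage): {AgeGroup, Comorbidity, Hospital, Severity}.
Backdoor paths from Treatment to Dosage:
  P1: Treatment <- Comorbidity <- Severity -> Dosage
  P2: Treatment <- Comorbidity -> Dosage
  P3: Treatment <- Hospital <- Comorbidity <- Severity -> Dosage
  P4: Treatment <- Hospital <- Comorbidity -> Dosage
The empty set is not sufficient: P1 (Treatment <- Comorbidity <- Severity -> Dosage) has no collider blocking it and no conditioned non-collider, so it is open.
Try {Comorbidity}:
  P1: blocked at chain node Comorbidity ∈ conditioning set.
  P2: blocked at fork node Comorbidity ∈ conditioning set.
  P3: blocked at chain node Comorbidity ∈ conditioning set.
  P4: blocked at fork node Comorbidity ∈ conditioning set.
{Comorbidity} contains no descendant of Treatment and blocks every backdoor path.
No other singleton works — e.g. {AgeGroup} leaves P1 open — so {Comorbidity} is the unique smallest valid adjustment set.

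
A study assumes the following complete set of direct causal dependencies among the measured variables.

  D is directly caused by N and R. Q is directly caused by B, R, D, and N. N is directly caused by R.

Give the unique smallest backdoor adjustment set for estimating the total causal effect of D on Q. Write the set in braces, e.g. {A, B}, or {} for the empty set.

Variables eligible for adjustment (non-descendants of D, excluding D and Q): {B, N, R}.
Backdoor paths from D to Q:
  P1: D <- R -> N -> Q
  P2: D <- R -> Q
  P3: D <- N <- R -> Q
  P4: D <- N -> Q
The empty set is not sufficient: P1 (D <- R -> N -> Q) has no collider blocking it and no conditioned non-collider, so it is open.
Try {N, R}:
  P1: blocked at fork node R ∈ conditioning set.
  P2: blocked at fork node R ∈ conditioning set.
  P3: blocked at chain node N ∈ conditioning set.
  P4: blocked at fork node N ∈ conditioning set.
{N, R} contains no descendant of D and blocks every backdoor path.
Every element of {N, R} is needed (dropping N leaves P4 open; dropping R leaves P2 open), so no proper subset is valid.
Among all size-2 subsets of the eligible variables, only {N, R} blocks every backdoor path, so it is the unique smallest valid adjustment set.

{N, R}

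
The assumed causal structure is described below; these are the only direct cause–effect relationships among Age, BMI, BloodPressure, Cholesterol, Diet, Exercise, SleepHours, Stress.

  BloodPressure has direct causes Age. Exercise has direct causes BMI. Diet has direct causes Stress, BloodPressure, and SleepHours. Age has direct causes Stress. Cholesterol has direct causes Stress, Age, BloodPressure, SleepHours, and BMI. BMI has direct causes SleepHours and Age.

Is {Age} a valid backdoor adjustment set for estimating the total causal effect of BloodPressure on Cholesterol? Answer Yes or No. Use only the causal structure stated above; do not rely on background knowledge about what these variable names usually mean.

Backdoor paths from BloodPressure to Cholesterol (paths whose first edge points into BloodPressure):
  P1: BloodPressure <- Age <- Stress -> Diet <- SleepHours -> BMI -> Cholesterol
  P2: BloodPressure <- Age <- Stress -> Diet <- SleepHours -> Cholesterol
  P3: BloodPressure <- Age <- Stress -> Cholesterol
  P4: BloodPressure <- Age -> BMI <- SleepHours -> Diet <- Stress -> Cholesterol
  P5: BloodPressure <- Age -> BMI <- SleepHours -> Cholesterol
  P6: BloodPressure <- Age -> BMI -> Cholesterol
  P7: BloodPressure <- Age -> Cholesterol
Condition 1 (no descendant of BloodPressure in the set): holds — descendants of BloodPressure are {Cholesterol, Diet}; none are in {Age}.
Condition 2 (every backdoor path blocked by {Age}):
  P1: blocked at chain node Age ∈ conditioning set.
  P2: blocked at chain node Age ∈ conditioning set.
  P3: blocked at chain node Age ∈ conditioning set.
  P4: blocked at fork node Age ∈ conditioning set.
  P5: blocked at fork node Age ∈ conditioning set.
  P6: blocked at fork node Age ∈ conditioning set.
  P7: blocked at fork node Age ∈ conditioning set.
{Age} satisfies the backdoor criterion.

Yes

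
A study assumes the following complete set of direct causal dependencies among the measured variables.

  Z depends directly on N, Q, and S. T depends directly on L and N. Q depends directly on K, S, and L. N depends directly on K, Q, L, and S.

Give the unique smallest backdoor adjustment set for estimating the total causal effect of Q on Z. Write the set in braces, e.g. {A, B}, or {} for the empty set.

{K, L, S}

Variables eligible for adjustment (non-descendants of Q, excluding Q and Z): {K, L, S}.
Backdoor paths from Q to Z:
  P1: Q <- S -> N -> Z
  P2: Q <- S -> Z
  P3: Q <- L -> N <- S -> Z
  P4: Q <- L -> N -> Z
  P5: Q <- L -> T <- N <- S -> Z
  P6: Q <- L -> T <- N -> Z
  P7: Q <- K -> N <- S -> Z
  P8: Q <- K -> N -> Z
The empty set is not sufficient: P1 (Q <- S -> N -> Z) has no collider blocking it and no conditioned non-collider, so it is open.
Try {K, L, S}:
  P1: blocked at fork node S ∈ conditioning set.
  P2: blocked at fork node S ∈ conditioning set.
  P3: blocked at fork node L ∈ conditioning set.
  P4: blocked at fork node L ∈ conditioning set.
  P5: blocked at fork node L ∈ conditioning set.
  P6: blocked at fork node L ∈ conditioning set.
  P7: blocked at fork node K ∈ conditioning set.
  P8: blocked at fork node K ∈ conditioning set.
{K, L, S} contains no descendant of Q and blocks every backdoor path.
Every element of {K, L, S} is needed (dropping K leaves P8 open; dropping L leaves P4 open; dropping S leaves P1 open), so no proper subset is valid.
Among all size-3 subsets of the eligible variables, only {K, L, S} blocks every backdoor path, so it is the unique smallest valid adjustment set.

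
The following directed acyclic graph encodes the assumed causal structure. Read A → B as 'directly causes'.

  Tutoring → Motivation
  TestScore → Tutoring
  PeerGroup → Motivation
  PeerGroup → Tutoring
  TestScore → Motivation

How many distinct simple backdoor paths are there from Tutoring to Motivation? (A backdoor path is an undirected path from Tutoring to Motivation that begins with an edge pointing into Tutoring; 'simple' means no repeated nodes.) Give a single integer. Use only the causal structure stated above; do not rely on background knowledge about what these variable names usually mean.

2

A backdoor path from Tutoring to Motivation is any simple undirected path whose first edge points into Tutoring (i.e. leaves Tutoring via a parent).
Parents of Tutoring: {PeerGroup, TestScore}.
Enumerating:
  P1: Tutoring <- PeerGroup -> Motivation
  P2: Tutoring <- TestScore -> Motivation
That exhausts the simple backdoor paths. Count: 2.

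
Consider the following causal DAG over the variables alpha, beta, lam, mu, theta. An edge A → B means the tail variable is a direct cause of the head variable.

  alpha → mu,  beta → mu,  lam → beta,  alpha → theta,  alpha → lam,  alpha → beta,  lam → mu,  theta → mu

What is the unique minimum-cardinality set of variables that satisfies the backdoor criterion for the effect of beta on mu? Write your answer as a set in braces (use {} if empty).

{alpha, lam}

Variables eligible for adjustment (non-descendants of beta, excluding beta and mu): {alpha, lam, theta}.
Backdoor paths from beta to mu:
  P1: beta <- alpha -> lam -> mu
  P2: beta <- alpha -> theta -> mu
  P3: beta <- alpha -> mu
  P4: beta <- lam <- alpha -> theta -> mu
  P5: beta <- lam <- alpha -> mu
  P6: beta <- lam -> mu
The empty set is not sufficient: P1 (beta <- alpha -> lam -> mu) has no collider blocking it and no conditioned non-collider, so it is open.
Try {alpha, lam}:
  P1: blocked at fork node alpha ∈ conditioning set.
  P2: blocked at fork node alpha ∈ conditioning set.
  P3: blocked at fork node alpha ∈ conditioning set.
  P4: blocked at chain node lam ∈ conditioning set.
  P5: blocked at chain node lam ∈ conditioning set.
  P6: blocked at fork node lam ∈ conditioning set.
{alpha, lam} contains no descendant of beta and blocks every backdoor path.
Every element of {alpha, lam} is needed (dropping alpha leaves P2 open; dropping lam leaves P6 open), so no proper subset is valid.
Among all size-2 subsets of the eligible variables, only {alpha, lam} blocks every backdoor path, so it is the unique smallest valid adjustment set.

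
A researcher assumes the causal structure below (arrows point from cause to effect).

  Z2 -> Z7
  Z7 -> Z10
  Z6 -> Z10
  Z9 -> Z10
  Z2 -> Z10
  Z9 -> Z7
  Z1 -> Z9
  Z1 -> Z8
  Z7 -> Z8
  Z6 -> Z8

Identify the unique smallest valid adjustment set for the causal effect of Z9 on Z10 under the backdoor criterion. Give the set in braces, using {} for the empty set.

{}

Variables eligible for adjustment (non-descendants of Z9, excluding Z9 and Z10): {Z1, Z2, Z6}.
Backdoor paths from Z9 to Z10:
  P1: Z9 <- Z1 -> Z8 <- Z6 -> Z10
  P2: Z9 <- Z1 -> Z8 <- Z7 <- Z2 -> Z10
  P3: Z9 <- Z1 -> Z8 <- Z7 -> Z10
Each backdoor path contains an unconditioned collider, so every path is already blocked with the empty conditioning set:
  P1: blocked at collider Z8 (neither it nor any descendant is in the conditioning set).
  P2: blocked at collider Z8 (neither it nor any descendant is in the conditioning set).
  P3: blocked at collider Z8 (neither it nor any descendant is in the conditioning set).
The empty set is therefore the unique smallest valid set.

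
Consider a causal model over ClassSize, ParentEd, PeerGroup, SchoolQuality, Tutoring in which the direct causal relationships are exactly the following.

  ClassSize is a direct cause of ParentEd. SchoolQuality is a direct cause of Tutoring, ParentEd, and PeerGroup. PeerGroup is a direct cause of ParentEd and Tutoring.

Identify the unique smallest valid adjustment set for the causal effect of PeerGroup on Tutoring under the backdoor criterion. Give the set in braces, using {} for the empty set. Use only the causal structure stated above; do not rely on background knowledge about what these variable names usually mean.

{SchoolQuality}

Variables eligible for adjustment (non-descendants of PeerGroup, excluding PeerGroup and Tutoring): {ClassSize, SchoolQuality}.
Backdoor paths from PeerGroup to Tutoring:
  P1: PeerGroup <- SchoolQuality -> Tutoring
The empty set is not sufficient: P1 (PeerGroup <- SchoolQuality -> Tutoring) has no collider blocking it and no conditioned non-collider, so it is open.
Try {SchoolQuality}:
  P1: blocked at fork node SchoolQuality ∈ conditioning set.
{SchoolQuality} contains no descendant of PeerGroup and blocks every backdoor path.
No other singleton works — e.g. {ClassSize} leaves P1 open — so {SchoolQuality} is the unique smallest valid adjustment set.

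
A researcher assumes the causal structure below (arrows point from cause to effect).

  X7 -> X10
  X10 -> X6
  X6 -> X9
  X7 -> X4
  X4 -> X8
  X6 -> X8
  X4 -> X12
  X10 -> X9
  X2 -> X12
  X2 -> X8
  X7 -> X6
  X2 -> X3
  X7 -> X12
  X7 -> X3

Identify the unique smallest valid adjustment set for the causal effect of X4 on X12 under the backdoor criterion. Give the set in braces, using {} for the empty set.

Variables eligible for adjustment (non-descendants of X4, excluding X4 and X12): {X10, X2, X3, X6, X7, X9}.
Backdoor paths from X4 to X12:
  P1: X4 <- X7 -> X3 <- X2 -> X12
  P2: X4 <- X7 -> X10 -> X6 -> X8 <- X2 -> X12
  P3: X4 <- X7 -> X10 -> X9 <- X6 -> X8 <- X2 -> X12
  P4: X4 <- X7 -> X6 -> X8 <- X2 -> X12
  P5: X4 <- X7 -> X12
The empty set is not sufficient: P5 (X4 <- X7 -> X12) has no collider blocking it and no conditioned non-collider, so it is open.
Try {X7}:
  P1: blocked at fork node X7 ∈ conditioning set.
  P2: blocked at fork node X7 ∈ conditioning set.
  P3: blocked at fork node X7 ∈ conditioning set.
  P4: blocked at fork node X7 ∈ conditioning set.
  P5: blocked at fork node X7 ∈ conditioning set.
{X7} contains no descendant of X4 and blocks every backdoor path.
No other singleton works — e.g. {X2} leaves P5 open — so {X7} is the unique smallest valid adjustment set.

{X7}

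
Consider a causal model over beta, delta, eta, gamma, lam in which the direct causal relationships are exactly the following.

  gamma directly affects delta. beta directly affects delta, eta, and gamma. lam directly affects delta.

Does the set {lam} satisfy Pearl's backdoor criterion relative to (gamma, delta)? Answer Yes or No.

Backdoor paths from gamma to delta (paths whose first edge points into gamma):
  P1: gamma <- beta -> delta
Condition 1 (no descendant of gamma in the set): holds — descendants of gamma are {delta}; none are in {lam}.
Condition 2 (every backdoor path blocked by {lam}):
  P1: open — no interior node is in the conditioning set.
{lam} does not satisfy the backdoor criterion.

No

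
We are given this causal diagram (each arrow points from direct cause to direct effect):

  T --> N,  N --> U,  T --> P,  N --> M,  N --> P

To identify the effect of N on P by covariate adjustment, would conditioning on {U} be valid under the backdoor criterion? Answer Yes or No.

Backdoor paths from N to P (paths whose first edge points into N):
  P1: N <- T -> P
Condition 1 (no descendant of N in the set): FAILS — U is a descendant of N.
Condition 2 (every backdoor path blocked by {U}):
  P1: open — no interior node is in the conditioning set.
{U} does not satisfy the backdoor criterion.

No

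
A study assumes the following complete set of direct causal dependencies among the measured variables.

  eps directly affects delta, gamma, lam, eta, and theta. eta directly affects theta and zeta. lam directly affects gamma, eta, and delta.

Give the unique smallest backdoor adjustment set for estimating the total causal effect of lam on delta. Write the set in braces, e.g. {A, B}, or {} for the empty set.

{eps}

Variables eligible for adjustment (non-descendants of lam, excluding lam and delta): {eps}.
Backdoor paths from lam to delta:
  P1: lam <- eps -> delta
The empty set is not sufficient: P1 (lam <- eps -> delta) has no collider blocking it and no conditioned non-collider, so it is open.
Try {eps}:
  P1: blocked at fork node eps ∈ conditioning set.
{eps} contains no descendant of lam and blocks every backdoor path.
{eps} is the unique smallest valid adjustment set.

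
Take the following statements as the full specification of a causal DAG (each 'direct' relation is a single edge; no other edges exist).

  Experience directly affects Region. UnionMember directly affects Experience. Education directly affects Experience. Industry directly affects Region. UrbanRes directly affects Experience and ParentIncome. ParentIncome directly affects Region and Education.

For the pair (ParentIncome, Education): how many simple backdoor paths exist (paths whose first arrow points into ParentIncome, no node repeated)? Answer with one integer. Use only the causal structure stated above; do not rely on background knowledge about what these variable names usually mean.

A backdoor path from ParentIncome to Education is any simple undirected path whose first edge points into ParentIncome (i.e. leaves ParentIncome via a parent).
Parents of ParentIncome: {UrbanRes}.
Enumerating:
  P1: ParentIncome <- UrbanRes -> Experience <- Education
That exhausts the simple backdoor paths. Count: 1.

1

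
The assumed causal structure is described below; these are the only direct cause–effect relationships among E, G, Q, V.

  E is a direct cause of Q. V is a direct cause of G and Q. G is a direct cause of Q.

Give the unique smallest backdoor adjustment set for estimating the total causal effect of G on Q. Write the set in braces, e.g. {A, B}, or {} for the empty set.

{V}

Variables eligible for adjustment (non-descendants of G, excluding G and Q): {E, V}.
Backdoor paths from G to Q:
  P1: G <- V -> Q
The empty set is not sufficient: P1 (G <- V -> Q) has no collider blocking it and no conditioned non-collider, so it is open.
Try {V}:
  P1: blocked at fork node V ∈ conditioning set.
{V} contains no descendant of G and blocks every backdoor path.
No other singleton works — e.g. {E} leaves P1 open — so {V} is the unique smallest valid adjustment set.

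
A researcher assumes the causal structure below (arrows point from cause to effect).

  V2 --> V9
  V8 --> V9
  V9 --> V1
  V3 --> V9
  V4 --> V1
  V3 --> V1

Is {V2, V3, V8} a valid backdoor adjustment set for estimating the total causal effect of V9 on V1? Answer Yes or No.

Yes

Backdoor paths from V9 to V1 (paths whose first edge points into V9):
  P1: V9 <- V3 -> V1
Condition 1 (no descendant of V9 in the set): holds — descendants of V9 are {V1}; none are in {V2, V3, V8}.
Condition 2 (every backdoor path blocked by {V2, V3, V8}):
  P1: blocked at fork node V3 ∈ conditioning set.
{V2, V3, V8} satisfies the backdoor criterion.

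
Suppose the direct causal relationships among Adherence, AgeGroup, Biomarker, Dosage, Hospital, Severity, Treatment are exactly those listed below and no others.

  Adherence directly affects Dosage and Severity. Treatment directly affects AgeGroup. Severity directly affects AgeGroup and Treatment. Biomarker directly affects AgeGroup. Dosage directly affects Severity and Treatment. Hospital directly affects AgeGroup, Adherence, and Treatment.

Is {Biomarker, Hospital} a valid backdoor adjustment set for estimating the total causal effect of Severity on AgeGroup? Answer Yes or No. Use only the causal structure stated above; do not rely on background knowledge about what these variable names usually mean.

Backdoor paths from Severity to AgeGroup (paths whose first edge points into Severity):
  P1: Severity <- Adherence <- Hospital -> Treatment -> AgeGroup
  P2: Severity <- Adherence <- Hospital -> AgeGroup
  P3: Severity <- Adherence -> Dosage -> Treatment <- Hospital -> AgeGroup
  P4: Severity <- Adherence -> Dosage -> Treatment -> AgeGroup
  P5: Severity <- Dosage <- Adherence <- Hospital -> Treatment -> AgeGroup
  P6: Severity <- Dosage <- Adherence <- Hospital -> AgeGroup
  P7: Severity <- Dosage -> Treatment <- Hospital -> AgeGroup
  P8: Severity <- Dosage -> Treatment -> AgeGroup
Condition 1 (no descendant of Severity in the set): holds — descendants of Severity are {AgeGroup, Treatment}; none are in {Biomarker, Hospital}.
Condition 2 (every backdoor path blocked by {Biomarker, Hospital}):
  P1: blocked at fork node Hospital ∈ conditioning set.
  P2: blocked at fork node Hospital ∈ conditioning set.
  P3: blocked at collider Treatment (neither it nor any descendant is in the conditioning set).
  P4: open — no interior node is in the conditioning set.
  P5: blocked at fork node Hospital ∈ conditioning set.
  P6: blocked at fork node Hospital ∈ conditioning set.
  P7: blocked at collider Treatment (neither it nor any descendant is in the conditioning set).
  P8: open — no interior node is in the conditioning set.
{Biomarker, Hospital} does not satisfy the backdoor criterion.

No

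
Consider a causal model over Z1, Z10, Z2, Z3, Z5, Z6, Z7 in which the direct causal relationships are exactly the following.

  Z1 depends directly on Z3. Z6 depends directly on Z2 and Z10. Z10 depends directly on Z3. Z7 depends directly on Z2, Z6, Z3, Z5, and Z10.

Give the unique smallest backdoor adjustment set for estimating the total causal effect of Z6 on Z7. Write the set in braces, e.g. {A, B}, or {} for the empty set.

Variables eligible for adjustment (non-descendants of Z6, excluding Z6 and Z7): {Z1, Z10, Z2, Z3, Z5}.
Backdoor paths from Z6 to Z7:
  P1: Z6 <- Z2 -> Z7
  P2: Z6 <- Z10 <- Z3 -> Z7
  P3: Z6 <- Z10 -> Z7
The empty set is not sufficient: P1 (Z6 <- Z2 -> Z7) has no collider blocking it and no conditioned non-collider, so it is open.
Try {Z10, Z2}:
  P1: blocked at fork node Z2 ∈ conditioning set.
  P2: blocked at chain node Z10 ∈ conditioning set.
  P3: blocked at fork node Z10 ∈ conditioning set.
{Z10, Z2} contains no descendant of Z6 and blocks every backdoor path.
Every element of {Z10, Z2} is needed (dropping Z10 leaves P2 open; dropping Z2 leaves P1 open), so no proper subset is valid.
Among all size-2 subsets of the eligible variables, only {Z10, Z2} blocks every backdoor path, so it is the unique smallest valid adjustment set.

{Z10, Z2}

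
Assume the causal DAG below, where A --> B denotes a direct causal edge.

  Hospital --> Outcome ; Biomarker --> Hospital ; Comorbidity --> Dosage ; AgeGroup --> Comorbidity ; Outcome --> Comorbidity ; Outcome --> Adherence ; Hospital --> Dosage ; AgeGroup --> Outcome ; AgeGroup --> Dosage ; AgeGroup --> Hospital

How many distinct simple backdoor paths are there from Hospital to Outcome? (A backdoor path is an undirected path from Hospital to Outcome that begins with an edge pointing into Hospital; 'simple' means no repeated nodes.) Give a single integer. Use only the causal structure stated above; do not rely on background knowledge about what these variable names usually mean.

3

A backdoor path from Hospital to Outcome is any simple undirected path whose first edge points into Hospital (i.e. leaves Hospital via a parent).
Parents of Hospital: {AgeGroup, Biomarker}.
Enumerating:
  P1: Hospital <- AgeGroup -> Outcome
  P2: Hospital <- AgeGroup -> Comorbidity <- Outcome
  P3: Hospital <- AgeGroup -> Dosage <- Comorbidity <- Outcome
That exhausts the simple backdoor paths. Count: 3.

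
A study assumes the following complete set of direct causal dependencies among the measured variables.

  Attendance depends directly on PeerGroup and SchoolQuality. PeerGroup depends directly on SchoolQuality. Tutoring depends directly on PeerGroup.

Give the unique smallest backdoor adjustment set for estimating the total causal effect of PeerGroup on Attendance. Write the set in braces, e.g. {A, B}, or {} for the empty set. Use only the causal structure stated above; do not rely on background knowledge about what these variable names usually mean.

{SchoolQuality}

Variables eligible for adjustment (non-descendants of PeerGroup, excluding PeerGroup and Attendance): {SchoolQuality}.
Backdoor paths from PeerGroup to Attendance:
  P1: PeerGroup <- SchoolQuality -> Attendance
The empty set is not sufficient: P1 (PeerGroup <- SchoolQuality -> Attendance) has no collider blocking it and no conditioned non-collider, so it is open.
Try {SchoolQuality}:
  P1: blocked at fork node SchoolQuality ∈ conditioning set.
{SchoolQuality} contains no descendant of PeerGroup and blocks every backdoor path.
{SchoolQuality} is the unique smallest valid adjustment set.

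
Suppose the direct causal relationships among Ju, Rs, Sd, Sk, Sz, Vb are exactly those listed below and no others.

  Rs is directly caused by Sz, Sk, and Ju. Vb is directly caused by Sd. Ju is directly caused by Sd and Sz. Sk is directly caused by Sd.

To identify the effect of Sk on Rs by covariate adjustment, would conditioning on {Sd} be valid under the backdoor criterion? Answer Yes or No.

Backdoor paths from Sk to Rs (paths whose first edge points into Sk):
  P1: Sk <- Sd -> Ju <- Sz -> Rs
  P2: Sk <- Sd -> Ju -> Rs
Condition 1 (no descendant of Sk in the set): holds — descendants of Sk are {Rs}; none are in {Sd}.
Condition 2 (every backdoor path blocked by {Sd}):
  P1: blocked at fork node Sd ∈ conditioning set.
  P2: blocked at fork node Sd ∈ conditioning set.
{Sd} satisfies the backdoor criterion.

Yes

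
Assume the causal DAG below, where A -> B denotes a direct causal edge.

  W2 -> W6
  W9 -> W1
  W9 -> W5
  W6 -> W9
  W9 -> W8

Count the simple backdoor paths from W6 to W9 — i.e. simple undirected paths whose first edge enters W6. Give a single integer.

0

A backdoor path from W6 to W9 is any simple undirected path whose first edge points into W6 (i.e. leaves W6 via a parent).
Parents of W6: {W2}.
No simple path from any parent of W6 reaches W9 without revisiting W6, so there are no backdoor paths.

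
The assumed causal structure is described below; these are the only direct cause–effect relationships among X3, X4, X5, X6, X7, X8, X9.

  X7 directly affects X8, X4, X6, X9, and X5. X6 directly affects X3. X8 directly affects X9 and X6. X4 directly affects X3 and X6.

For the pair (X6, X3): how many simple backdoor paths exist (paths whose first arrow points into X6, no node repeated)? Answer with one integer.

A backdoor path from X6 to X3 is any simple undirected path whose first edge points into X6 (i.e. leaves X6 via a parent).
Parents of X6: {X4, X7, X8}.
Enumerating:
  P1: X6 <- X7 -> X4 -> X3
  P2: X6 <- X8 <- X7 -> X4 -> X3
  P3: X6 <- X8 -> X9 <- X7 -> X4 -> X3
  P4: X6 <- X4 -> X3
That exhausts the simple backdoor paths. Count: 4.

4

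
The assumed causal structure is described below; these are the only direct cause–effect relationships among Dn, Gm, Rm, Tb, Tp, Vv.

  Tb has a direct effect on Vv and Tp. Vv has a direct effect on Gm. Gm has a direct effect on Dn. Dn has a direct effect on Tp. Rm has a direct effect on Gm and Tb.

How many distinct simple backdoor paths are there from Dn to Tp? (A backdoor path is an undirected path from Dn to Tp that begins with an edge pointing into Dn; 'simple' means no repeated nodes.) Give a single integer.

2

A backdoor path from Dn to Tp is any simple undirected path whose first edge points into Dn (i.e. leaves Dn via a parent).
Parents of Dn: {Gm}.
Enumerating:
  P1: Dn <- Gm <- Rm -> Tb -> Tp
  P2: Dn <- Gm <- Vv <- Tb -> Tp
That exhausts the simple backdoor paths. Count: 2.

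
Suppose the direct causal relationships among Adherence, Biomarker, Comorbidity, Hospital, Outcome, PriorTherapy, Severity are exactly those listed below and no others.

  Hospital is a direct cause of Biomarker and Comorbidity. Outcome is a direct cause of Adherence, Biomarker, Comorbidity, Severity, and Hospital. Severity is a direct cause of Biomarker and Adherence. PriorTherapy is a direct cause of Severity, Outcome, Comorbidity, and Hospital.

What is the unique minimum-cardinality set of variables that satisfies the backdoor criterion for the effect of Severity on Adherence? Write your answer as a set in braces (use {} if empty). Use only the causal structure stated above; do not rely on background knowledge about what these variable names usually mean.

{Outcome}

Variables eligible for adjustment (non-descendants of Severity, excluding Severity and Adherence): {Comorbidity, Hospital, Outcome, PriorTherapy}.
Backdoor paths from Severity to Adherence:
  P1: Severity <- PriorTherapy -> Outcome -> Adherence
  P2: Severity <- PriorTherapy -> Hospital <- Outcome -> Adherence
  P3: Severity <- PriorTherapy -> Hospital -> Comorbidity <- Outcome -> Adherence
  P4: Severity <- PriorTherapy -> Hospital -> Biomarker <- Outcome -> Adherence
  P5: Severity <- PriorTherapy -> Comorbidity <- Outcome -> Adherence
  P6: Severity <- PriorTherapy -> Comorbidity <- Hospital <- Outcome -> Adherence
  P7: Severity <- PriorTherapy -> Comorbidity <- Hospital -> Biomarker <- Outcome -> Adherence
  P8: Severity <- Outcome -> Adherence
The empty set is not sufficient: P1 (Severity <- PriorTherapy -> Outcome -> Adherence) has no collider blocking it and no conditioned non-collider, so it is open.
Try {Outcome}:
  P1: blocked at chain node Outcome ∈ conditioning set.
  P2: blocked at collider Hospital (neither it nor any descendant is in the conditioning set).
  P3: blocked at collider Comorbidity (neither it nor any descendant is in the conditioning set).
  P4: blocked at collider Biomarker (neither it nor any descendant is in the conditioning set).
  P5: blocked at collider Comorbidity (neither it nor any descendant is in the conditioning set).
  P6: blocked at collider Comorbidity (neither it nor any descendant is in the conditioning set).
  P7: blocked at collider Comorbidity (neither it nor any descendant is in the conditioning set).
  P8: blocked at fork node Outcome ∈ conditioning set.
{Outcome} contains no descendant of Severity and blocks every backdoor path.
No other singleton works — e.g. {PriorTherapy} leaves P8 open — so {Outcome} is the unique smallest valid adjustment set.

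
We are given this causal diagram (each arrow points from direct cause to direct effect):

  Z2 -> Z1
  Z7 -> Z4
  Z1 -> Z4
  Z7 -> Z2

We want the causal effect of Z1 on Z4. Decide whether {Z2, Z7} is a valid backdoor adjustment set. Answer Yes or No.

Backdoor paths from Z1 to Z4 (paths whose first edge points into Z1):
  P1: Z1 <- Z2 <- Z7 -> Z4
Condition 1 (no descendant of Z1 in the set): holds — descendants of Z1 are {Z4}; none are in {Z2, Z7}.
Condition 2 (every backdoor path blocked by {Z2, Z7}):
  P1: blocked at chain node Z2 ∈ conditioning set.
{Z2, Z7} satisfies the backdoor criterion.

Yes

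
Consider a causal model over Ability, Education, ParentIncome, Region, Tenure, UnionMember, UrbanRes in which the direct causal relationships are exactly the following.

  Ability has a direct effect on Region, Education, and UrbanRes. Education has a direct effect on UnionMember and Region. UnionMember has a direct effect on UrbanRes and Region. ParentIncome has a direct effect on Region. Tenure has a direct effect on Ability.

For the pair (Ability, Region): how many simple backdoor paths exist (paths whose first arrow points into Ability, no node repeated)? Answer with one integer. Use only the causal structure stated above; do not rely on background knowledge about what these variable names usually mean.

A backdoor path from Ability to Region is any simple undirected path whose first edge points into Ability (i.e. leaves Ability via a parent).
Parents of Ability: {Tenure}.
No simple path from any parent of Ability reaches Region without revisiting Ability, so there are no backdoor paths.

0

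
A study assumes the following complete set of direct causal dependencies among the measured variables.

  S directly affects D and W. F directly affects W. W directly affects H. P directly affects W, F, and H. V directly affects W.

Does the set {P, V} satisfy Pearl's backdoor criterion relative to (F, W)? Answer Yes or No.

Backdoor paths from F to W (paths whose first edge points into F):
  P1: F <- P -> W
  P2: F <- P -> H <- W
Condition 1 (no descendant of F in the set): holds — descendants of F are {H, W}; none are in {P, V}.
Condition 2 (every backdoor path blocked by {P, V}):
  P1: blocked at fork node P ∈ conditioning set.
  P2: blocked at fork node P ∈ conditioning set.
{P, V} satisfies the backdoor criterion.

Yes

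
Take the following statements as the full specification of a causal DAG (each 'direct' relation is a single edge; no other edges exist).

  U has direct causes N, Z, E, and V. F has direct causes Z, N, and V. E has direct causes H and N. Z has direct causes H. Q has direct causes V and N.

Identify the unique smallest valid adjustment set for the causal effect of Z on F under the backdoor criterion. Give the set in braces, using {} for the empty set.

Variables eligible for adjustment (non-descendants of Z, excluding Z and F): {E, H, N, Q, V}.
Backdoor paths from Z to F:
  P1: Z <- H -> E <- N -> Q <- V -> F
  P2: Z <- H -> E <- N -> U <- V -> F
  P3: Z <- H -> E <- N -> F
  P4: Z <- H -> E -> U <- V -> Q <- N -> F
  P5: Z <- H -> E -> U <- V -> F
  P6: Z <- H -> E -> U <- N -> Q <- V -> F
  P7: Z <- H -> E -> U <- N -> F
Each backdoor path contains an unconditioned collider, so every path is already blocked with the empty conditioning set:
  P1: blocked at collider E (neither it nor any descendant is in the conditioning set).
  P2: blocked at collider E (neither it nor any descendant is in the conditioning set).
  P3: blocked at collider E (neither it nor any descendant is in the conditioning set).
  P4: blocked at collider U (neither it nor any descendant is in the conditioning set).
  P5: blocked at collider U (neither it nor any descendant is in the conditioning set).
  P6: blocked at collider U (neither it nor any descendant is in the conditioning set).
  P7: blocked at collider U (neither it nor any descendant is in the conditioning set).
The empty set is therefore the unique smallest valid set.

{}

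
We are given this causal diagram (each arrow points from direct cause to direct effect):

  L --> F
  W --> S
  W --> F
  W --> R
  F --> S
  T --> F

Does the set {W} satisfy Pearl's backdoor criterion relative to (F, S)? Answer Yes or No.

Backdoor paths from F to S (paths whose first edge points into F):
  P1: F <- W -> S
Condition 1 (no descendant of F in the set): holds — descendants of F are {S}; none are in {W}.
Condition 2 (every backdoor path blocked by {W}):
  P1: blocked at fork node W ∈ conditioning set.
{W} satisfies the backdoor criterion.

Yes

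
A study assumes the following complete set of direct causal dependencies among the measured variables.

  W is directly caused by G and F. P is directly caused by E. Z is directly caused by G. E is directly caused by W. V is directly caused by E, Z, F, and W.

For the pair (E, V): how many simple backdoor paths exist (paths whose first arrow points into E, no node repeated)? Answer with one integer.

A backdoor path from E to V is any simple undirected path whose first edge points into E (i.e. leaves E via a parent).
Parents of E: {W}.
Enumerating:
  P1: E <- W <- F -> V
  P2: E <- W <- G -> Z -> V
  P3: E <- W -> V
That exhausts the simple backdoor paths. Count: 3.

3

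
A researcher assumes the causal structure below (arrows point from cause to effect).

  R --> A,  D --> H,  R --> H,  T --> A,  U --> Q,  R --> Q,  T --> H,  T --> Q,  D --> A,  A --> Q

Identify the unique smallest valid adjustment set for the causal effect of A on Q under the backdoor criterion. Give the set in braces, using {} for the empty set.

{R, T}

Variables eligible for adjustment (non-descendants of A, excluding A and Q): {D, H, R, T, U}.
Backdoor paths from A to Q:
  P1: A <- D -> H <- R -> Q
  P2: A <- D -> H <- T -> Q
  P3: A <- R -> Q
  P4: A <- R -> H <- T -> Q
  P5: A <- T -> Q
  P6: A <- T -> H <- R -> Q
The empty set is not sufficient: P3 (A <- R -> Q) has no collider blocking it and no conditioned non-collider, so it is open.
Try {R, T}:
  P1: blocked at collider H (neither it nor any descendant is in the conditioning set).
  P2: blocked at collider H (neither it nor any descendant is in the conditioning set).
  P3: blocked at fork node R ∈ conditioning set.
  P4: blocked at fork node R ∈ conditioning set.
  P5: blocked at fork node T ∈ conditioning set.
  P6: blocked at fork node T ∈ conditioning set.
{R, T} contains no descendant of A and blocks every backdoor path.
Every element of {R, T} is needed (dropping R leaves P3 open; dropping T leaves P5 open), so no proper subset is valid.
Among all size-2 subsets of the eligible variables, only {R, T} blocks every backdoor path, so it is the unique smallest valid adjustment set.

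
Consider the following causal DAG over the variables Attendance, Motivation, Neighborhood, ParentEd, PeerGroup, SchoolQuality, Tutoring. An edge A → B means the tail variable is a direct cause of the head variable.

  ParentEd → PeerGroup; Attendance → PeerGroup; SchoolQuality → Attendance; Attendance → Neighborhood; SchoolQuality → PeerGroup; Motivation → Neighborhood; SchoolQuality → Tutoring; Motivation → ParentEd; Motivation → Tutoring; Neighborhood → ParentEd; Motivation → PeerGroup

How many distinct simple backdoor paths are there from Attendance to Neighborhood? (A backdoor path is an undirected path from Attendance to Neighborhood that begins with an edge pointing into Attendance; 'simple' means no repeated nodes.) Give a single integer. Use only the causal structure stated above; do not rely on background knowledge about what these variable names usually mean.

A backdoor path from Attendance to Neighborhood is any simple undirected path whose first edge points into Attendance (i.e. leaves Attendance via a parent).
Parents of Attendance: {SchoolQuality}.
Enumerating:
  P1: Attendance <- SchoolQuality -> Tutoring <- Motivation -> Neighborhood
  P2: Attendance <- SchoolQuality -> Tutoring <- Motivation -> ParentEd <- Neighborhood
  P3: Attendance <- SchoolQuality -> Tutoring <- Motivation -> PeerGroup <- ParentEd <- Neighborhood
  P4: Attendance <- SchoolQuality -> PeerGroup <- Motivation -> Neighborhood
  P5: Attendance <- SchoolQuality -> PeerGroup <- Motivation -> ParentEd <- Neighborhood
  P6: Attendance <- SchoolQuality -> PeerGroup <- ParentEd <- Motivation -> Neighborhood
  P7: Attendance <- SchoolQuality -> PeerGroup <- ParentEd <- Neighborhood
That exhausts the simple backdoor paths. Count: 7.

7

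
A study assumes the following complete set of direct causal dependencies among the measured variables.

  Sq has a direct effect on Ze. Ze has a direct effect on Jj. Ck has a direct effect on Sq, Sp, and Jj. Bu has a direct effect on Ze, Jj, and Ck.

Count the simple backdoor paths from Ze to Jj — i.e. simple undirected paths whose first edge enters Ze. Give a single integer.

A backdoor path from Ze to Jj is any simple undirected path whose first edge points into Ze (i.e. leaves Ze via a parent).
Parents of Ze: {Bu, Sq}.
Enumerating:
  P1: Ze <- Bu -> Ck -> Jj
  P2: Ze <- Bu -> Jj
  P3: Ze <- Sq <- Ck <- Bu -> Jj
  P4: Ze <- Sq <- Ck -> Jj
That exhausts the simple backdoor paths. Count: 4.

4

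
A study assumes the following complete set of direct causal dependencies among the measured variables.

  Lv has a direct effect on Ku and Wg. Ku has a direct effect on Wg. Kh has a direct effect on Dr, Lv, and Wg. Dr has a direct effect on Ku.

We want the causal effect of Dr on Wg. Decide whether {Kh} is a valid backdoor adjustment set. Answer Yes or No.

Backdoor paths from Dr to Wg (paths whose first edge points into Dr):
  P1: Dr <- Kh -> Lv -> Ku -> Wg
  P2: Dr <- Kh -> Lv -> Wg
  P3: Dr <- Kh -> Wg
Condition 1 (no descendant of Dr in the set): holds — descendants of Dr are {Ku, Wg}; none are in {Kh}.
Condition 2 (every backdoor path blocked by {Kh}):
  P1: blocked at fork node Kh ∈ conditioning set.
  P2: blocked at fork node Kh ∈ conditioning set.
  P3: blocked at fork node Kh ∈ conditioning set.
{Kh} satisfies the backdoor criterion.

Yes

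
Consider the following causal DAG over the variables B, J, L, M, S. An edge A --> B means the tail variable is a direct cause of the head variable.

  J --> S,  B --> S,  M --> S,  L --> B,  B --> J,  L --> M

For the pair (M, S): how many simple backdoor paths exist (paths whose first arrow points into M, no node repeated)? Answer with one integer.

A backdoor path from M to S is any simple undirected path whose first edge points into M (i.e. leaves M via a parent).
Parents of M: {L}.
Enumerating:
  P1: M <- L -> B -> J -> S
  P2: M <- L -> B -> S
That exhausts the simple backdoor paths. Count: 2.

2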